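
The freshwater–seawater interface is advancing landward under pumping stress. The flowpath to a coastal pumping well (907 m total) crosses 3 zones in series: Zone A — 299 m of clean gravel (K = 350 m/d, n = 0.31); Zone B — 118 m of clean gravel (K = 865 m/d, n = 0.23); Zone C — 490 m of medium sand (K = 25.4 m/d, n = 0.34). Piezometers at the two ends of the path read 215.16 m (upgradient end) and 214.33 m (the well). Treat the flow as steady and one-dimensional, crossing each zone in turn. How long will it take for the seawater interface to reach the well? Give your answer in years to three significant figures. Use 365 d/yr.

19.2 years

Total head drop ΔH = 215.16 − 214.33 = 0.83 m
Steady 1-D flow in series ⇒ the Darcy flux q is identical in every zone and the zone head losses add (resistances L/K in series).
Σ(L/K) = 299/350 + 118/865 + 490/25.4 = 0.8543 + 0.1364 + 19.29 = 20.28 d
q = ΔH / Σ(L/K) = 0.83 / 20.28 = 0.04092 m/d (same in every zone)
Zone A: v = q/n = 0.04092/0.31 = 0.1320 m/d → t_A = 299/0.1320 = 2265 d
Zone B: v = q/n = 0.04092/0.23 = 0.1779 m/d → t_B = 118/0.1779 = 663.2 d
Zone C: v = q/n = 0.04092/0.34 = 0.1204 m/d → t_C = 490/0.1204 = 4071 d
Total t = 2265 + 663.2 + 4071 = 6999 d
   = 6999 / 365 = 19.2 yr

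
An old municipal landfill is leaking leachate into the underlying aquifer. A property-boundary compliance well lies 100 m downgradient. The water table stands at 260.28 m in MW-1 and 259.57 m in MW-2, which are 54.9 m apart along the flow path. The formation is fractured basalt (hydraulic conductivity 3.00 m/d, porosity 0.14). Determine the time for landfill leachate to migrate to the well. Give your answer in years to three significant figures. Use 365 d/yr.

0.989 years

Hydraulic gradient i = (260.28 − 259.57) / 54.9 = 0.71 / 54.9 = 0.01293
Darcy flux q = K·i = 3.00 × 0.01293 = 0.03880 m/d
v_s = q/n_e = 0.03880/0.14 = 0.2771 m/d
t = L / v = 100 / 0.2771 = 360.8 d
   = 360.8 / 365 = 0.989 yr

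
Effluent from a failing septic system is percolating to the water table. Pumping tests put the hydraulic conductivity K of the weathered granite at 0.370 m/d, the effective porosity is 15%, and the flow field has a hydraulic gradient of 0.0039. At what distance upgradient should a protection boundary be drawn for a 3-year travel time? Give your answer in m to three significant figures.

10.5 m

Darcy flux q = K·i = 0.370 × 0.0039 = 0.001443 m/d
v = Ki/n = 0.370·0.0039/0.15 = 0.009620 m/d
T = 3 yr × 365 = 1095 d
L = v × T = 0.009620 × 1095 = 10.53 m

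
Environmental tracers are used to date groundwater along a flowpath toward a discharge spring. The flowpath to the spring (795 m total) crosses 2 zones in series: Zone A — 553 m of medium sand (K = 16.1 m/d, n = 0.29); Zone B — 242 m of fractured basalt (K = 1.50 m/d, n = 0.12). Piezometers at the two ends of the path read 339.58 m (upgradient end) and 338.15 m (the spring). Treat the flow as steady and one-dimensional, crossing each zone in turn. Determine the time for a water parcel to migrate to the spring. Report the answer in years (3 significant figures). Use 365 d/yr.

71.0 years

Total head drop ΔH = 339.58 − 338.15 = 1.43 m
Continuity: the same q passes through each zone, so ΔH = q·Σ(L_j/K_j) — the zones act as resistances in series.
Σ(L/K) = 553/16.1 + 242/1.50 = 34.35 + 161.3 = 195.7 d
q = ΔH / Σ(L/K) = 1.43 / 195.7 = 0.007308 m/d (same in every zone)
Zone A: v = q/n = 0.007308/0.29 = 0.02520 m/d → t_A = 553/0.02520 = 21950 d
Zone B: v = q/n = 0.007308/0.12 = 0.06090 m/d → t_B = 242/0.06090 = 3974 d
Total t = 21950 + 3974 = 25920 d
   = 25920 / 365 = 71.0 yr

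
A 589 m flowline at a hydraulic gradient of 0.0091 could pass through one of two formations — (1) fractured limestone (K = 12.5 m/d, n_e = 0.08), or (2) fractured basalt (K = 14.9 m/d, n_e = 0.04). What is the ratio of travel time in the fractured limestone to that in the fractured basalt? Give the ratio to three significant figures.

2.38

Unit 1 (fractured limestone): v = 12.5×0.0091/0.08 = 1.422 m/d, t = 589/1.422 = 414.2 d
Unit 2 (fractured basalt): v = 14.9×0.0091/0.04 = 3.390 m/d, t = 589/3.390 = 173.8 d
t(fractured limestone) / t(fractured basalt) = 414.2/173.8 = 2.38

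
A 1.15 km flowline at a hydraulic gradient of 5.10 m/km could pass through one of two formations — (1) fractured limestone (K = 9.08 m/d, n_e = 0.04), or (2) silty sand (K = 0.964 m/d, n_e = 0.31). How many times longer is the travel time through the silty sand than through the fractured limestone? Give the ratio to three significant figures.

Unit 1 (fractured limestone): v = 9.08×0.0051/0.04 = 1.158 m/d, t = 1150/1.158 = 993.3 d
Unit 2 (silty sand): v = 0.964×0.0051/0.31 = 0.01586 m/d, t = 1150/0.01586 = 72510 d
t(silty sand) / t(fractured limestone) = 72510/993.3 = 73.0

73.0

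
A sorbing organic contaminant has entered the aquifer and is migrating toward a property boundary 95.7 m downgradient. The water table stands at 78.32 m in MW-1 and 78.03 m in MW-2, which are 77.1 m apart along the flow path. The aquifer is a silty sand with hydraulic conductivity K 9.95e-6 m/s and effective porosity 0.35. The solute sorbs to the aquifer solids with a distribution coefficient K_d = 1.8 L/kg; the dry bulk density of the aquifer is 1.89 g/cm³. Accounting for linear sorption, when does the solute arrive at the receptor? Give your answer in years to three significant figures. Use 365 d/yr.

304 years

Hydraulic gradient i = (78.32 − 78.03) / 77.1 = 0.29 / 77.1 = 0.003761
K = 9.95e-6 m/s × 86400 s/d = 0.8597 m/d
q = Ki = 0.8597 × 0.003761 = 0.003234 m/d
Seepage velocity v = q / n = 0.003234 / 0.35 = 0.009239 m/d
Retardation R = 1 + ρ_b·K_d/n = 1 + 1.89×1.8/0.35 = 10.72
Contaminant velocity v_c = v/R = 0.009239/10.72 = 8.618e-4 m/d
t = L/v_c = 95.7/8.618e-4 = 111000 d
   = 111000/365 = 304 yr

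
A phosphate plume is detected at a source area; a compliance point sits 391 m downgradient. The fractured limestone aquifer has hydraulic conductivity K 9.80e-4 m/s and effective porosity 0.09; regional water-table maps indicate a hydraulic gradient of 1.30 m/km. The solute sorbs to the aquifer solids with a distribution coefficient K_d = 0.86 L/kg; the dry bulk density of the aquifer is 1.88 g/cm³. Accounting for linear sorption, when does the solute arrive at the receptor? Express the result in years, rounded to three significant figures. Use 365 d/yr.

16.6 years

K = 9.80e-4 m/s × 86400 s/d = 84.67 m/d
q = Ki = 84.67 × 0.0013 = 0.1101 m/d
Seepage velocity v = q / n = 0.1101 / 0.09 = 1.223 m/d
Retardation R = 1 + ρ_b·K_d/n = 1 + 1.88×0.86/0.09 = 18.96
Contaminant velocity v_c = v/R = 1.223/18.96 = 0.06449 m/d
t = L/v_c = 391/0.06449 = 6063 d
   = 6063/365 = 16.6 yr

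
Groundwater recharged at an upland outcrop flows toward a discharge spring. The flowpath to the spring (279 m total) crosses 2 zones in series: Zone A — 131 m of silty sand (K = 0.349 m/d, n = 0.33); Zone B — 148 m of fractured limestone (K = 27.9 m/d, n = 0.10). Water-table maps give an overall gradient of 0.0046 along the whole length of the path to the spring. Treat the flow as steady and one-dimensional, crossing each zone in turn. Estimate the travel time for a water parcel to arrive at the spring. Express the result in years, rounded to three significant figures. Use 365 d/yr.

For zones in series the flux q is common to all zones; the equivalent conductivity is the harmonic (thickness-weighted) mean, K_eq = L_total / Σ(L_j/K_j).
Σ(L/K) = 131/0.349 + 148/27.9 = 375.4 + 5.305 = 380.7 d
K_eq = L_total / Σ(L/K) = 279 / 380.7 = 0.7329 m/d
q = K_eq · i = 0.7329 × 0.0046 = 0.003371 m/d (same in every zone)
Zone A: v = q/n = 0.003371/0.33 = 0.01022 m/d → t_A = 131/0.01022 = 12820 d
Zone B: v = q/n = 0.003371/0.10 = 0.03371 m/d → t_B = 148/0.03371 = 4390 d
Total t = 12820 + 4390 = 17210 d
   = 17210 / 365 = 47.2 yr

47.2 years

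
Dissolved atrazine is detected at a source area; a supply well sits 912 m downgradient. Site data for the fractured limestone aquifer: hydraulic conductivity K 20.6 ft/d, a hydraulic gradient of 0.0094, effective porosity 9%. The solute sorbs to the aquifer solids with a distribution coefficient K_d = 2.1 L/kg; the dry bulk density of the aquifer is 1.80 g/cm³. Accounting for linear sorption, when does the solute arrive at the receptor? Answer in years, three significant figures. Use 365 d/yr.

164 years

K = 20.6 ft/d × 0.3048 = 6.279 m/d
q = Ki = 6.279 × 0.0094 = 0.05902 m/d
v = Ki/n = 6.279·0.0094/0.09 = 0.6558 m/d
Retardation R = 1 + ρ_b·K_d/n = 1 + 1.80×2.1/0.09 = 43.00
Contaminant velocity v_c = v/R = 0.6558/43.00 = 0.01525 m/d
t = L/v_c = 912/0.01525 = 59800 d
   = 59800/365 = 164 yr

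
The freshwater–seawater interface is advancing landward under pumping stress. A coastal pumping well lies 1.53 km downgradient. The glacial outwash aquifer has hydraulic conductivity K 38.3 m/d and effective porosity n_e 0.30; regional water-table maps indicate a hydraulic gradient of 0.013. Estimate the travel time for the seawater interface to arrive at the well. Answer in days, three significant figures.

922 days

Specific discharge q = 38.3 × 0.013 = 0.4979 m/d
v = Ki/n = 38.3·0.013/0.30 = 1.660 m/d
L = 1.53 km = 1530 m
t = L / v = 1530 / 1.660 = 921.9 d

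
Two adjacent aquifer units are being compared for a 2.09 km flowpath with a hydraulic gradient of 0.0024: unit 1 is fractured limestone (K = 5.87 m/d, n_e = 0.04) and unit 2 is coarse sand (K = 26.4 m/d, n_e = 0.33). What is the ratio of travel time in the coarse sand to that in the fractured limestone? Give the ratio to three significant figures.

1.83

Unit 1 (fractured limestone): v = 5.87×0.0024/0.04 = 0.3522 m/d, t = 2090/0.3522 = 5934 d
Unit 2 (coarse sand): v = 26.4×0.0024/0.33 = 0.1920 m/d, t = 2090/0.1920 = 10890 d
t(coarse sand) / t(fractured limestone) = 10890/5934 = 1.83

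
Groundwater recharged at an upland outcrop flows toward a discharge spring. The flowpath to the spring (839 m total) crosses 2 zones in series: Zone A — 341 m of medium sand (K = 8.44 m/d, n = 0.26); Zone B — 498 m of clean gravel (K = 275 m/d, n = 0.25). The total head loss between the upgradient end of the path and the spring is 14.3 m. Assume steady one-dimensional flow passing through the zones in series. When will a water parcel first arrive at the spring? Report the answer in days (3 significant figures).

629 days

Steady 1-D flow in series ⇒ the Darcy flux q is identical in every zone and the zone head losses add (resistances L/K in series).
Σ(L/K) = 341/8.44 + 498/275 = 40.40 + 1.811 = 42.21 d
q = ΔH / Σ(L/K) = 14.3 / 42.21 = 0.3388 m/d (same in every zone)
Zone A: v = q/n = 0.3388/0.26 = 1.303 m/d → t_A = 341/1.303 = 261.7 d
Zone B: v = q/n = 0.3388/0.25 = 1.355 m/d → t_B = 498/1.355 = 367.5 d
Total t = 261.7 + 367.5 = 629.3 d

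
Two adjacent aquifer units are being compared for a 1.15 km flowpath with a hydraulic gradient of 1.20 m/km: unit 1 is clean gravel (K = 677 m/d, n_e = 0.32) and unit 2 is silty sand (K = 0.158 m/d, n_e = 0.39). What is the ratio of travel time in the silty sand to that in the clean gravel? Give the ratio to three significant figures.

Unit 1 (clean gravel): v = 677×0.0012/0.32 = 2.539 m/d, t = 1150/2.539 = 453.0 d
Unit 2 (silty sand): v = 0.158×0.0012/0.39 = 4.862e-4 m/d, t = 1150/4.862e-4 = 2.366e6 d
t(silty sand) / t(clean gravel) = 2.366e6/453.0 = 5220

5220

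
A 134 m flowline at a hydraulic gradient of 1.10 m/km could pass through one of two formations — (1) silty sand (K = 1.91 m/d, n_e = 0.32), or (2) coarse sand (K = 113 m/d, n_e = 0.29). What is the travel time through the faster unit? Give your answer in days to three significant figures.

313 days

Unit 1 (silty sand): v = 1.91×0.0011/0.32 = 0.006566 m/d, t = 134/0.006566 = 20410 d
Unit 2 (coarse sand): v = 113×0.0011/0.29 = 0.4286 m/d, t = 134/0.4286 = 312.6 d
Faster unit: t = 313 d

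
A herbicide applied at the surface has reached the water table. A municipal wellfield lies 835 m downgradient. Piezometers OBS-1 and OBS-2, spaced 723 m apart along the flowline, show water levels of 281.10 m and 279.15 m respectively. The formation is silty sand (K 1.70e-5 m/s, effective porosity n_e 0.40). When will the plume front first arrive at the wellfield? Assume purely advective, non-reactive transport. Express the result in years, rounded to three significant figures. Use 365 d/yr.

231 years

Hydraulic gradient i = (281.10 − 279.15) / 723 = 1.95 / 723 = 0.002697
K = 1.70e-5 m/s × 86400 s/d = 1.469 m/d
q = Ki = 1.469 × 0.002697 = 0.003961 m/d
v = Ki/n = 1.469·0.002697/0.40 = 0.009904 m/d
t = L / v = 835 / 0.009904 = 84310 d
   = 84310 / 365 = 231 yr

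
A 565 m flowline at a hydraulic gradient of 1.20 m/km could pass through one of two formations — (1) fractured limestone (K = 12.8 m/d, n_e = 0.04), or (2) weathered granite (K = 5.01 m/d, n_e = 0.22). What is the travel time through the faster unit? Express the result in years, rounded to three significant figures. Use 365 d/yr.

4.03 years

Unit 1 (fractured limestone): v = 12.8×0.0012/0.04 = 0.3840 m/d, t = 565/0.3840 = 1471 d
Unit 2 (weathered granite): v = 5.01×0.0012/0.22 = 0.02733 m/d, t = 565/0.02733 = 20680 d
Faster: 1471 d / 365 = 4.03 yr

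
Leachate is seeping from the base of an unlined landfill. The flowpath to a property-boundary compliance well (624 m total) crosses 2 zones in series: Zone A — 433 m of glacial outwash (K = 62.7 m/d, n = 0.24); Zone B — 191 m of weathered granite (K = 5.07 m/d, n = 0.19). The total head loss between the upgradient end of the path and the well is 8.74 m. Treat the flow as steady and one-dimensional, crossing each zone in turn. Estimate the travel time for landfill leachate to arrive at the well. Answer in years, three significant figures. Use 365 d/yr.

1.96 years

Continuity: the same q passes through each zone, so ΔH = q·Σ(L_j/K_j) — the zones act as resistances in series.
Σ(L/K) = 433/62.7 + 191/5.07 = 6.906 + 37.67 = 44.58 d
q = ΔH / Σ(L/K) = 8.74 / 44.58 = 0.1961 m/d (same in every zone)
Zone A: v = q/n = 0.1961/0.24 = 0.8169 m/d → t_A = 433/0.8169 = 530.0 d
Zone B: v = q/n = 0.1961/0.19 = 1.032 m/d → t_B = 191/1.032 = 185.1 d
Total t = 530.0 + 185.1 = 715.1 d
   = 715.1 / 365 = 1.96 yr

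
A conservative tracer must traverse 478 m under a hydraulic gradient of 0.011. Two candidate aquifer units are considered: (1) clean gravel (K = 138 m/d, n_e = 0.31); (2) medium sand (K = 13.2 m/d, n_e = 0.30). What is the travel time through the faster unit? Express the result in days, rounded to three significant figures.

97.6 days

Unit 1 (clean gravel): v = 138×0.011/0.31 = 4.897 m/d, t = 478/4.897 = 97.62 d
Unit 2 (medium sand): v = 13.2×0.011/0.30 = 0.4840 m/d, t = 478/0.4840 = 987.6 d
Faster unit: t = 97.6 d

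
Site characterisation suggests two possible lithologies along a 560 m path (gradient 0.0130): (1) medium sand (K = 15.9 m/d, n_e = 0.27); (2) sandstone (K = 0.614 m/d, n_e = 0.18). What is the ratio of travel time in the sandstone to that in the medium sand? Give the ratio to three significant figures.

Unit 1 (medium sand): v = 15.9×0.013/0.27 = 0.7656 m/d, t = 560/0.7656 = 731.5 d
Unit 2 (sandstone): v = 0.614×0.013/0.18 = 0.04434 m/d, t = 560/0.04434 = 12630 d
t(sandstone) / t(medium sand) = 12630/731.5 = 17.3

17.3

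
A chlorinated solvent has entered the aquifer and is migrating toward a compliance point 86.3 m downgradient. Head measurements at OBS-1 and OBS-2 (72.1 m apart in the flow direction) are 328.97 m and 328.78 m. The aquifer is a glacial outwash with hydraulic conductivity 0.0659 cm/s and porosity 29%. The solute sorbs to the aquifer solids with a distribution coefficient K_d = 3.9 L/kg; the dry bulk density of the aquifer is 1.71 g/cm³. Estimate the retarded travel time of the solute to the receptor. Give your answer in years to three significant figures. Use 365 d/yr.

Hydraulic gradient i = (328.97 − 328.78) / 72.1 = 0.19 / 72.1 = 0.002635
K = 0.0659 cm/s × 864 = 56.94 m/d
Darcy flux q = K·i = 56.94 × 0.002635 = 0.1500 m/d
v_s = q/n_e = 0.1500/0.29 = 0.5174 m/d
Retardation R = 1 + ρ_b·K_d/n = 1 + 1.71×3.9/0.29 = 24.00
Contaminant velocity v_c = v/R = 0.5174/24.00 = 0.02156 m/d
t = L/v_c = 86.3/0.02156 = 4003 d
   = 4003/365 = 11.0 yr

11.0 years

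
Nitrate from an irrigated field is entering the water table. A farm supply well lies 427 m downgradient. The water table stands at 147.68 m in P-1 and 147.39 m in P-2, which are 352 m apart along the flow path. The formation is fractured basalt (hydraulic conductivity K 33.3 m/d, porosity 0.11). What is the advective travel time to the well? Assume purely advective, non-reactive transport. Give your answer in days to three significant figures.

Hydraulic gradient i = (147.68 − 147.39) / 352 = 0.29 / 352 = 8.239e-4
Darcy flux q = K·i = 33.3 × 8.239e-4 = 0.02743 m/d
v = Ki/n = 33.3·8.239e-4/0.11 = 0.2494 m/d
t = L / v = 427 / 0.2494 = 1712 d

1710 days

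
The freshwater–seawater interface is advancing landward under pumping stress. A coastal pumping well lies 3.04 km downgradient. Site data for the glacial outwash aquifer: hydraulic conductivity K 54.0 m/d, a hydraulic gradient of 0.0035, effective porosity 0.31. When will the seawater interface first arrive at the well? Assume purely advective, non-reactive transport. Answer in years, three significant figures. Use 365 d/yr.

Specific discharge q = 54.0 × 0.0035 = 0.1890 m/d
Average linear velocity = 0.1890 / 0.31 = 0.6097 m/d
L = 3.04 km = 3040 m
t = L / v = 3040 / 0.6097 = 4986 d
   = 4986 / 365 = 13.7 yr

13.7 years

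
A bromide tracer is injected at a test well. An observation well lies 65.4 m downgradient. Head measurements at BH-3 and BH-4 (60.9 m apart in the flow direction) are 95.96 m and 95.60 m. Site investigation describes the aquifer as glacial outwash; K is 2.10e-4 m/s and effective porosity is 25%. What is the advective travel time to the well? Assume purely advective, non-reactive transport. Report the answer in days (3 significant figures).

152 days

Hydraulic gradient i = (95.96 − 95.60) / 60.9 = 0.36 / 60.9 = 0.005911
K = 2.10e-4 m/s × 86400 s/d = 18.14 m/d
Darcy flux q = K·i = 18.14 × 0.005911 = 0.1073 m/d
Seepage velocity v = q / n = 0.1073 / 0.25 = 0.4290 m/d
t = L / v = 65.4 / 0.4290 = 152.4 d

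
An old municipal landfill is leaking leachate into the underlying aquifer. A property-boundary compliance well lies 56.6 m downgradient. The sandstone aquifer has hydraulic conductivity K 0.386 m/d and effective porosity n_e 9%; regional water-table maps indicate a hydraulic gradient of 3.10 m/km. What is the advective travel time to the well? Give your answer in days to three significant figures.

4260 days

Darcy flux q = K·i = 0.386 × 0.0031 = 0.001197 m/d
v_s = q/n_e = 0.001197/0.09 = 0.01330 m/d
t = L / v = 56.6 / 0.01330 = 4257 d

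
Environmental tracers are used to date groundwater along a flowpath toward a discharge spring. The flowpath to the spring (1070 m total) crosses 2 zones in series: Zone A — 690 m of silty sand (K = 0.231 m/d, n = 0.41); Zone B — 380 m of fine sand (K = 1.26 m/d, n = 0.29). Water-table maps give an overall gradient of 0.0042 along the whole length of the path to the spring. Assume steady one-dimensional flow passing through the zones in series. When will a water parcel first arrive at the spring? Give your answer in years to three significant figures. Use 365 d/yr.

788 years

For zones in series the flux q is common to all zones; the equivalent conductivity is the harmonic (thickness-weighted) mean, K_eq = L_total / Σ(L_j/K_j).
Σ(L/K) = 690/0.231 + 380/1.26 = 2987 + 301.6 = 3289 d
K_eq = L_total / Σ(L/K) = 1070 / 3289 = 0.3254 m/d
q = K_eq · i = 0.3254 × 0.0042 = 0.001367 m/d (same in every zone)
Zone A: v = q/n = 0.001367/0.41 = 0.003333 m/d → t_A = 690/0.003333 = 207000 d
Zone B: v = q/n = 0.001367/0.29 = 0.004712 m/d → t_B = 380/0.004712 = 80640 d
Total t = 207000 + 80640 = 287700 d
   = 287700 / 365 = 788 yr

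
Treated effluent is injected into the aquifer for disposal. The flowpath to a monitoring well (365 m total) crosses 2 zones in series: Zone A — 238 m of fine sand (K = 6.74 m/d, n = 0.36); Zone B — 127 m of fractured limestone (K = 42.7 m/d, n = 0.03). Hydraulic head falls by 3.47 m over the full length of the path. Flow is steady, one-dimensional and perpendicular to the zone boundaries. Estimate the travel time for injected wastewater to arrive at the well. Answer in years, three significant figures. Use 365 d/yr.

2.71 years

Steady 1-D flow in series ⇒ the Darcy flux q is identical in every zone and the zone head losses add (resistances L/K in series).
Σ(L/K) = 238/6.74 + 127/42.7 = 35.31 + 2.974 = 38.29 d
q = ΔH / Σ(L/K) = 3.47 / 38.29 = 0.09063 m/d (same in every zone)
Zone A: v = q/n = 0.09063/0.36 = 0.2518 m/d → t_A = 238/0.2518 = 945.3 d
Zone B: v = q/n = 0.09063/0.03 = 3.021 m/d → t_B = 127/3.021 = 42.04 d
Total t = 945.3 + 42.04 = 987.4 d
   = 987.4 / 365 = 2.71 yr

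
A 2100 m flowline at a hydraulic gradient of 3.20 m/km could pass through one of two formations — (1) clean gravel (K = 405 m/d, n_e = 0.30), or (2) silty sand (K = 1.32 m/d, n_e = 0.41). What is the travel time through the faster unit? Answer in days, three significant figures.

486 days

Unit 1 (clean gravel): v = 405×0.0032/0.30 = 4.320 m/d, t = 2100/4.320 = 486.1 d
Unit 2 (silty sand): v = 1.32×0.0032/0.41 = 0.01030 m/d, t = 2100/0.01030 = 203800 d
Faster unit: t = 486 d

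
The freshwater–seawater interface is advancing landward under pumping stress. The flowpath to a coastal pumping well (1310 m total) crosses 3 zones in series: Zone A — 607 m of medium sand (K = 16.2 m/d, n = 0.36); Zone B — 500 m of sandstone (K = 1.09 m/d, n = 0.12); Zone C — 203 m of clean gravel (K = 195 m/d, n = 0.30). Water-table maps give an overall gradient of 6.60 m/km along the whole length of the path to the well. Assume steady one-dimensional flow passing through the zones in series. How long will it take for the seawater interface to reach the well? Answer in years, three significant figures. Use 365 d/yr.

Continuity: the same q passes through each zone, so ΔH = q·Σ(L_j/K_j) — the zones act as resistances in series.
Σ(L/K) = 607/16.2 + 500/1.09 + 203/195 = 37.47 + 458.7 + 1.041 = 497.2 d
K_eq = L_total / Σ(L/K) = 1310 / 497.2 = 2.635 m/d
q = K_eq · i = 2.635 × 0.0066 = 0.01739 m/d (same in every zone)
Zone A: v = q/n = 0.01739/0.36 = 0.04830 m/d → t_A = 607/0.04830 = 12570 d
Zone B: v = q/n = 0.01739/0.12 = 0.1449 m/d → t_B = 500/0.1449 = 3451 d
Zone C: v = q/n = 0.01739/0.30 = 0.05796 m/d → t_C = 203/0.05796 = 3502 d
Total t = 12570 + 3451 + 3502 = 19520 d
   = 19520 / 365 = 53.5 yr

53.5 years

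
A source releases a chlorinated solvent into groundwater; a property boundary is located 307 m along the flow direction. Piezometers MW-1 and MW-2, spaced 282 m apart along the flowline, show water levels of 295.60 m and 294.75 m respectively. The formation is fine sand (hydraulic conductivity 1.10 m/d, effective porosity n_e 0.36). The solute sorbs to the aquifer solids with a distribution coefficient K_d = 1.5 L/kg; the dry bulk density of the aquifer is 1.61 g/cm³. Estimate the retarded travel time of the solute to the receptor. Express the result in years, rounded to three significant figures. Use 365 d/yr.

Hydraulic gradient i = (295.60 − 294.75) / 282 = 0.85 / 282 = 0.003014
Darcy flux q = K·i = 1.10 × 0.003014 = 0.003316 m/d
v_s = q/n_e = 0.003316/0.36 = 0.009210 m/d
Retardation R = 1 + ρ_b·K_d/n = 1 + 1.61×1.5/0.36 = 7.708
Contaminant velocity v_c = v/R = 0.009210/7.708 = 0.001195 m/d
t = L/v_c = 307/0.001195 = 256900 d
   = 256900/365 = 704 yr

704 years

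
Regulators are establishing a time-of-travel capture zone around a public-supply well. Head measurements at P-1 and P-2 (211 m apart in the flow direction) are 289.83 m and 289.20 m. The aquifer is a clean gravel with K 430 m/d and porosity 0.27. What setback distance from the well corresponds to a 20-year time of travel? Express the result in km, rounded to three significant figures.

Hydraulic gradient i = (289.83 − 289.20) / 211 = 0.63 / 211 = 0.002986
Specific discharge q = 430 × 0.002986 = 1.284 m/d
v = Ki/n = 430·0.002986/0.27 = 4.755 m/d
T = 20 yr × 365 = 7300 d
L = v × T = 4.755 × 7300 = 34710 m
   = 34.7 km

34.7 km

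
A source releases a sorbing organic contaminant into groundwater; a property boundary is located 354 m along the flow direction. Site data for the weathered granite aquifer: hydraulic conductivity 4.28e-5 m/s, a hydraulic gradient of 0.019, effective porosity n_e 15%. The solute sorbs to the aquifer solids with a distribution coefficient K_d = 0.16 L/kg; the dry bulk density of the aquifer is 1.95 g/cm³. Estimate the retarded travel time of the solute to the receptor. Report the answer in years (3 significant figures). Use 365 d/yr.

6.38 years

K = 4.28e-5 m/s × 86400 s/d = 3.698 m/d
Specific discharge q = 3.698 × 0.019 = 0.07026 m/d
v = Ki/n = 3.698·0.019/0.15 = 0.4684 m/d
Retardation R = 1 + ρ_b·K_d/n = 1 + 1.95×0.16/0.15 = 3.080
Contaminant velocity v_c = v/R = 0.4684/3.080 = 0.1521 m/d
t = L/v_c = 354/0.1521 = 2328 d
   = 2328/365 = 6.38 yr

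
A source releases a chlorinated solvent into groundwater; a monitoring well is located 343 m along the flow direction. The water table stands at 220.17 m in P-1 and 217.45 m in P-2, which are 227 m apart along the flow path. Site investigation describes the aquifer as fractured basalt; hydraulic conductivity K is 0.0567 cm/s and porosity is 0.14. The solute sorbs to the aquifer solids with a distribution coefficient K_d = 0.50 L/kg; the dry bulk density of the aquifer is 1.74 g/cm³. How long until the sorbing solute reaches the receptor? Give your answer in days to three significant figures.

Hydraulic gradient i = (220.17 − 217.45) / 227 = 2.72 / 227 = 0.01198
K = 0.0567 cm/s × 864 = 48.99 m/d
Darcy flux q = K·i = 48.99 × 0.01198 = 0.5870 m/d
Seepage velocity v = q / n = 0.5870 / 0.14 = 4.193 m/d
Retardation R = 1 + ρ_b·K_d/n = 1 + 1.74×0.50/0.14 = 7.214
Contaminant velocity v_c = v/R = 4.193/7.214 = 0.5812 m/d
t = L/v_c = 343/0.5812 = 590.2 d

590 days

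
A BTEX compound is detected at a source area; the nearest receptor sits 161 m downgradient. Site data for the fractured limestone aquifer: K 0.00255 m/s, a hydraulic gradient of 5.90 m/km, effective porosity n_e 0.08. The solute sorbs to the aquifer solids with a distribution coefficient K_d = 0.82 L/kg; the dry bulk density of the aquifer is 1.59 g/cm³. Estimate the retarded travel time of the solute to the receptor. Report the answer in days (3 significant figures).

171 days

K = 0.00255 m/s × 86400 s/d = 220.3 m/d
q = Ki = 220.3 × 0.0059 = 1.300 m/d
Average linear velocity = 1.300 / 0.08 = 16.25 m/d
Retardation R = 1 + ρ_b·K_d/n = 1 + 1.59×0.82/0.08 = 17.30
Contaminant velocity v_c = v/R = 16.25/17.30 = 0.9394 m/d
t = L/v_c = 161/0.9394 = 171.4 d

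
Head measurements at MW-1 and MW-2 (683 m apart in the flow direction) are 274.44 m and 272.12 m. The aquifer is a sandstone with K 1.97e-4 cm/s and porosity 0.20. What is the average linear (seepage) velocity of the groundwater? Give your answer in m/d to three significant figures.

0.00289 m/d

Hydraulic gradient i = (274.44 − 272.12) / 683 = 2.32 / 683 = 0.003397
K = 1.97e-4 cm/s × 864 = 0.1702 m/d
Specific discharge q = 0.1702 × 0.003397 = 5.782e-4 m/d
Average linear velocity = 5.782e-4 / 0.20 = 0.002891 m/d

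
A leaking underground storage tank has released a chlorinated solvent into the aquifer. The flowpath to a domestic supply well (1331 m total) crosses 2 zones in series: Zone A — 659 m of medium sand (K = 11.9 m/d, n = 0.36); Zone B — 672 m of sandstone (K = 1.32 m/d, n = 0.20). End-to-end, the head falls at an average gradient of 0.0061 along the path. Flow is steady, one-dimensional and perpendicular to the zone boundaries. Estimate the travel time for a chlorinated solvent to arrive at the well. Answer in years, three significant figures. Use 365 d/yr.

For zones in series the flux q is common to all zones; the equivalent conductivity is the harmonic (thickness-weighted) mean, K_eq = L_total / Σ(L_j/K_j).
Σ(L/K) = 659/11.9 + 672/1.32 = 55.38 + 509.1 = 564.5 d
K_eq = L_total / Σ(L/K) = 1331 / 564.5 = 2.358 m/d
q = K_eq · i = 2.358 × 0.0061 = 0.01438 m/d (same in every zone)
Zone A: v = q/n = 0.01438/0.36 = 0.03995 m/d → t_A = 659/0.03995 = 16490 d
Zone B: v = q/n = 0.01438/0.20 = 0.07192 m/d → t_B = 672/0.07192 = 9344 d
Total t = 16490 + 9344 = 25840 d
   = 25840 / 365 = 70.8 yr

70.8 years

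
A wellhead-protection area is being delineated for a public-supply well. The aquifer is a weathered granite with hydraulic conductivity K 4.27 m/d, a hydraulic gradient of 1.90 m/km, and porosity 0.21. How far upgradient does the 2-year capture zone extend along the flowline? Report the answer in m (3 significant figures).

Darcy flux q = K·i = 4.27 × 0.0019 = 0.008113 m/d
v = Ki/n = 4.27·0.0019/0.21 = 0.03863 m/d
T = 2 yr × 365 = 730 d
L = v × T = 0.03863 × 730 = 28.20 m

28.2 m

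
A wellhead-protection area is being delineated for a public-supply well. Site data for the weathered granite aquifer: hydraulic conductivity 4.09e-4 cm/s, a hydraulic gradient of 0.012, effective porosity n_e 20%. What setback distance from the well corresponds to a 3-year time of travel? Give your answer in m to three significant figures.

K = 4.09e-4 cm/s × 864 = 0.3534 m/d
q = Ki = 0.3534 × 0.012 = 0.004241 m/d
Average linear velocity = 0.004241 / 0.20 = 0.02120 m/d
T = 3 yr × 365 = 1095 d
L = v × T = 0.02120 × 1095 = 23.22 m

23.2 m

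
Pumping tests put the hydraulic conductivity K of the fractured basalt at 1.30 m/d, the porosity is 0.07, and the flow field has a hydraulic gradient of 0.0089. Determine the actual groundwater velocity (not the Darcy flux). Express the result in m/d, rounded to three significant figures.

q = Ki = 1.30 × 0.0089 = 0.01157 m/d
v = Ki/n = 1.30·0.0089/0.07 = 0.1653 m/d

0.165 m/d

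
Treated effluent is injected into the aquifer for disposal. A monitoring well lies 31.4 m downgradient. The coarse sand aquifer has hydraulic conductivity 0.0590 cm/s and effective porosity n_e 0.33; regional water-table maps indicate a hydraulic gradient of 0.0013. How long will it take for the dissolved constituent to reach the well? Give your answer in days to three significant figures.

K = 0.0590 cm/s × 864 = 50.98 m/d
Darcy flux q = K·i = 50.98 × 0.0013 = 0.06627 m/d
v = Ki/n = 50.98·0.0013/0.33 = 0.2008 m/d
t = L / v = 31.4 / 0.2008 = 156.4 d

156 days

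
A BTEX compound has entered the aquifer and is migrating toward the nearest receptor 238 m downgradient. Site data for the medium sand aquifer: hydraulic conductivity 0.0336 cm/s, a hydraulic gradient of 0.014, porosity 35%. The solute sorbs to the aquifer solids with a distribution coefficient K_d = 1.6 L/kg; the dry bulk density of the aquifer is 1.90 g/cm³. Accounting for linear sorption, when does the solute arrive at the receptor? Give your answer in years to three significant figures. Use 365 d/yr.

K = 0.0336 cm/s × 864 = 29.03 m/d
Specific discharge q = 29.03 × 0.014 = 0.4064 m/d
Seepage velocity v = q / n = 0.4064 / 0.35 = 1.161 m/d
Retardation R = 1 + ρ_b·K_d/n = 1 + 1.90×1.6/0.35 = 9.686
Contaminant velocity v_c = v/R = 1.161/9.686 = 0.1199 m/d
t = L/v_c = 238/0.1199 = 1985 d
   = 1985/365 = 5.44 yr

5.44 years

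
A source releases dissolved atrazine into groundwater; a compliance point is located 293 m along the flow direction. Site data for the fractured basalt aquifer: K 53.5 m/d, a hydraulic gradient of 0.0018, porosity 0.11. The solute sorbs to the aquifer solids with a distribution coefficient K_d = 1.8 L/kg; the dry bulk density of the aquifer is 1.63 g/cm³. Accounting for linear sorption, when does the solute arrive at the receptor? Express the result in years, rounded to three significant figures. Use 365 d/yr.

q = Ki = 53.5 × 0.0018 = 0.09630 m/d
Seepage velocity v = q / n = 0.09630 / 0.11 = 0.8755 m/d
Retardation R = 1 + ρ_b·K_d/n = 1 + 1.63×1.8/0.11 = 27.67
Contaminant velocity v_c = v/R = 0.8755/27.67 = 0.03164 m/d
t = L/v_c = 293/0.03164 = 9262 d
   = 9262/365 = 25.4 yr

25.4 years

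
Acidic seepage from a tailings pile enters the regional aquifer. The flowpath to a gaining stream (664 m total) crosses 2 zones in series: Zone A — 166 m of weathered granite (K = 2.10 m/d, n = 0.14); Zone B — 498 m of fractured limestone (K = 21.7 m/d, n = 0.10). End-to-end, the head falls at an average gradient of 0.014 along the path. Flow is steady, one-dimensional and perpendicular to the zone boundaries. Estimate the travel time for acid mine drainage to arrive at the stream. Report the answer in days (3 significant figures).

Steady 1-D flow in series ⇒ the Darcy flux q is identical in every zone and the zone head losses add (resistances L/K in series).
Σ(L/K) = 166/2.10 + 498/21.7 = 79.05 + 22.95 = 102.0 d
K_eq = L_total / Σ(L/K) = 664 / 102.0 = 6.510 m/d
q = K_eq · i = 6.510 × 0.014 = 0.09114 m/d (same in every zone)
Zone A: v = q/n = 0.09114/0.14 = 0.6510 m/d → t_A = 166/0.6510 = 255.0 d
Zone B: v = q/n = 0.09114/0.10 = 0.9114 m/d → t_B = 498/0.9114 = 546.4 d
Total t = 255.0 + 546.4 = 801.4 d

801 days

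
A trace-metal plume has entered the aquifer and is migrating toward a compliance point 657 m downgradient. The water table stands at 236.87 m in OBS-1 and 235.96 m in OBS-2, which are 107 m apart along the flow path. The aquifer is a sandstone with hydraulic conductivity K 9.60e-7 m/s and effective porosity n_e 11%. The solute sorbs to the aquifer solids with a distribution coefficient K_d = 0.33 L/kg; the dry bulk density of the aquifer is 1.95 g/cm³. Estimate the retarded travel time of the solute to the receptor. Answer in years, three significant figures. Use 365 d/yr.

1920 years

Hydraulic gradient i = (236.87 − 235.96) / 107 = 0.91 / 107 = 0.008505
K = 9.60e-7 m/s × 86400 s/d = 0.08294 m/d
Darcy flux q = K·i = 0.08294 × 0.008505 = 7.054e-4 m/d
Average linear velocity = 7.054e-4 / 0.11 = 0.006413 m/d
Retardation R = 1 + ρ_b·K_d/n = 1 + 1.95×0.33/0.11 = 6.850
Contaminant velocity v_c = v/R = 0.006413/6.850 = 9.362e-4 m/d
t = L/v_c = 657/9.362e-4 = 701800 d
   = 701800/365 = 1920 yr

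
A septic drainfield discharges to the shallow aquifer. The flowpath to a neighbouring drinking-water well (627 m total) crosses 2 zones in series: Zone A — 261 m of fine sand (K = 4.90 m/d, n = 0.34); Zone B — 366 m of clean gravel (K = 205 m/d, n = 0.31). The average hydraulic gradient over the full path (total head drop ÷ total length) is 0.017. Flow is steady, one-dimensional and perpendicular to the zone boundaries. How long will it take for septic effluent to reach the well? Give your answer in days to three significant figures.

For zones in series the flux q is common to all zones; the equivalent conductivity is the harmonic (thickness-weighted) mean, K_eq = L_total / Σ(L_j/K_j).
Σ(L/K) = 261/4.90 + 366/205 = 53.27 + 1.785 = 55.05 d
K_eq = L_total / Σ(L/K) = 627 / 55.05 = 11.39 m/d
q = K_eq · i = 11.39 × 0.017 = 0.1936 m/d (same in every zone)
Zone A: v = q/n = 0.1936/0.34 = 0.5695 m/d → t_A = 261/0.5695 = 458.3 d
Zone B: v = q/n = 0.1936/0.31 = 0.6246 m/d → t_B = 366/0.6246 = 586.0 d
Total t = 458.3 + 586.0 = 1044 d

1040 days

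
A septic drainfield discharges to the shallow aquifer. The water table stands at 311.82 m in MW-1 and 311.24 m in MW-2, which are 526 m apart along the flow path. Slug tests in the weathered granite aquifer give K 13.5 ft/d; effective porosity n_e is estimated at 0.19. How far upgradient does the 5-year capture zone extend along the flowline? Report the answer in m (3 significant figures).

Hydraulic gradient i = (311.82 − 311.24) / 526 = 0.58 / 526 = 0.001103
K = 13.5 ft/d × 0.3048 = 4.115 m/d
Specific discharge q = 4.115 × 0.001103 = 0.004537 m/d
Average linear velocity = 0.004537 / 0.19 = 0.02388 m/d
T = 5 yr × 365 = 1825 d
L = v × T = 0.02388 × 1825 = 43.58 m

43.6 m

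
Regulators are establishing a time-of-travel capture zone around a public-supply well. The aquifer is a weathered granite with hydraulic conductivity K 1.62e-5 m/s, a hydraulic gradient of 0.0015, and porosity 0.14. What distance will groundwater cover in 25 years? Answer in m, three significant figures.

K = 1.62e-5 m/s × 86400 s/d = 1.400 m/d
Darcy flux q = K·i = 1.400 × 0.0015 = 0.002100 m/d
v_s = q/n_e = 0.002100/0.14 = 0.01500 m/d
T = 25 yr × 365 = 9125 d
L = v × T = 0.01500 × 9125 = 136.8 m

137 m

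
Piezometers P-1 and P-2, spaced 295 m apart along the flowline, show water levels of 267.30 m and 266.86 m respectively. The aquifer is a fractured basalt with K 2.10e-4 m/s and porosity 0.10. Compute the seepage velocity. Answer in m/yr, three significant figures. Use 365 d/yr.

Hydraulic gradient i = (267.30 − 266.86) / 295 = 0.44 / 295 = 0.001492
K = 2.10e-4 m/s × 86400 s/d = 18.14 m/d
Specific discharge q = 18.14 × 0.001492 = 0.02706 m/d
v = Ki/n = 18.14·0.001492/0.10 = 0.2706 m/d
   = 0.2706 × 365 = 98.8 m/yr

98.8 m/yr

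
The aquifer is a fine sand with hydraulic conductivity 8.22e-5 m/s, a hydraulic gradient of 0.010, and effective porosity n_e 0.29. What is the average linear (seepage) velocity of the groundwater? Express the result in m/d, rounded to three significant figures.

K = 8.22e-5 m/s × 86400 s/d = 7.102 m/d
Darcy flux q = K·i = 7.102 × 0.010 = 0.07102 m/d
v = Ki/n = 7.102·0.010/0.29 = 0.2449 m/d

0.245 m/d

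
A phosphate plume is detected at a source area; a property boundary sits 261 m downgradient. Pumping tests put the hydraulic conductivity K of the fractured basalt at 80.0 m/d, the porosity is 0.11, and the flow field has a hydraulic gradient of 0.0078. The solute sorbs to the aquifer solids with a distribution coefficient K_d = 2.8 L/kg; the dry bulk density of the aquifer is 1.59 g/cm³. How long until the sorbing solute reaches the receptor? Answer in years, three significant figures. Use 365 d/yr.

Darcy flux q = K·i = 80.0 × 0.0078 = 0.6240 m/d
v = Ki/n = 80.0·0.0078/0.11 = 5.673 m/d
Retardation R = 1 + ρ_b·K_d/n = 1 + 1.59×2.8/0.11 = 41.47
Contaminant velocity v_c = v/R = 5.673/41.47 = 0.1368 m/d
t = L/v_c = 261/0.1368 = 1908 d
   = 1908/365 = 5.23 yr

5.23 years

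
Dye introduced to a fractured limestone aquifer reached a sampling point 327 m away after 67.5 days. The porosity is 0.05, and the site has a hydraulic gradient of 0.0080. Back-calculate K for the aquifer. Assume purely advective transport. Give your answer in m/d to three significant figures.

v = L / t = 327 / 67.5 = 4.844 m/d
K = v · n / i = 4.844 × 0.05 / 0.0080 = 30.3 m/d

30.3 m/d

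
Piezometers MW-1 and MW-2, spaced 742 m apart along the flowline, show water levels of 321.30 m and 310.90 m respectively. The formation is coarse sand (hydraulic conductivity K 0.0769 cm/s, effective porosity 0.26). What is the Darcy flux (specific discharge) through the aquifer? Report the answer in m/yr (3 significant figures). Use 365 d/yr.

340 m/yr

Hydraulic gradient i = (321.30 − 310.90) / 742 = 10.40 / 742 = 0.01402
K = 0.0769 cm/s × 864 = 66.44 m/d
Specific discharge q = 66.44 × 0.01402 = 0.9313 m/d
   = 0.9313 × 365 = 340 m/yr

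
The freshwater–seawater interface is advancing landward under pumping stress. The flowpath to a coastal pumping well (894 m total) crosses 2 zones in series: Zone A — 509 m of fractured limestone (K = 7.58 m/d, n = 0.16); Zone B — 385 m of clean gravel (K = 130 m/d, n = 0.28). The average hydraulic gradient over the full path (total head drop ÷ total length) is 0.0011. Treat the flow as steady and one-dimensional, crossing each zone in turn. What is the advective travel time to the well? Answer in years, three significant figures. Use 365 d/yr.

37.0 years

Steady 1-D flow in series ⇒ the Darcy flux q is identical in every zone and the zone head losses add (resistances L/K in series).
Σ(L/K) = 509/7.58 + 385/130 = 67.15 + 2.962 = 70.11 d
K_eq = L_total / Σ(L/K) = 894 / 70.11 = 12.75 m/d
q = K_eq · i = 12.75 × 0.0011 = 0.01403 m/d (same in every zone)
Zone A: v = q/n = 0.01403/0.16 = 0.08766 m/d → t_A = 509/0.08766 = 5806 d
Zone B: v = q/n = 0.01403/0.28 = 0.05009 m/d → t_B = 385/0.05009 = 7686 d
Total t = 5806 + 7686 = 13490 d
   = 13490 / 365 = 37.0 yr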